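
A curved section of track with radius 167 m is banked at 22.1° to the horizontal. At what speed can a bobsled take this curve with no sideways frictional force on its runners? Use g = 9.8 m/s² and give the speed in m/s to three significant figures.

On a frictionless banked curve, N sinθ = mv²/r and N cosθ = mg, so tanθ = v²/(rg).
v = √(r g tanθ) = √(167 × 9.8 × tan 22.1°) = √(167 × 9.8 × 0.4061) = √664.6 = 25.78 m/s.

25.8 m/s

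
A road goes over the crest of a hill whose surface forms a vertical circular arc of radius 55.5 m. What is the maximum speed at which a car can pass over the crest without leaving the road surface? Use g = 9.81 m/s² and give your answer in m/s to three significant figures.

At the crest the centre of the circle is below the car, so the net downward (centripetal) force is mg − N = mv²/r.
The car leaves the road when N → 0, giving v_max = √(g r) = √(9.81 × 55.5) = 23.33 m/s.

23.3 m/s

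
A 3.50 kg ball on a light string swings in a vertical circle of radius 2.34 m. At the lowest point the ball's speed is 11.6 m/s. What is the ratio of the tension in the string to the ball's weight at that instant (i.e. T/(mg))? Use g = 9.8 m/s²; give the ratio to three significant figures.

6.87

At the bottom, T − mg = mv²/r, so T = m(v²/r + g) and T/(mg) = v²/(rg) + 1 = (11.6)²/(2.34 × 9.8) + 1 = 5.868 + 1 = 6.868.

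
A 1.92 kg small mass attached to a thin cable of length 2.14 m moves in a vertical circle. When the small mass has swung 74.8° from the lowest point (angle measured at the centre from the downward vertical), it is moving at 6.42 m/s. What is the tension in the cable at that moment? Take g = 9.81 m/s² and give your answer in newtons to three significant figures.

41.9 N

Take the radial direction toward the centre of the circle as positive. The component of the weight along the string toward the centre is −mg cos φ (φ measured from the bottom), so Newton's second law along the string gives T − mg cos φ = m v²/r.
cos 74.8° = 0.2622, so T = m(v²/r + g cos φ) = 1.92 × ((6.42)²/2.14 + 9.81 × 0.2622) = 1.92 × (19.26 + (2.572)) = 1.92 × 21.83 = 41.92 N.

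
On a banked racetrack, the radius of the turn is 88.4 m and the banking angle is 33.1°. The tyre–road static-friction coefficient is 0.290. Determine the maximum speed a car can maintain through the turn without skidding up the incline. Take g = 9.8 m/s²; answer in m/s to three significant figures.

31.7 m/s

At the maximum speed, friction acts down the slope at its limiting value f = μN. Radially (horizontal, toward centre): N sinθ + μN cosθ = mv²/r. Vertically: N cosθ − μN sinθ = mg.
Dividing: v² = r g (sinθ + μcosθ)/(cosθ − μsinθ).
sinθ + μcosθ = 0.5461 + 0.290×0.8377 = 0.7890; cosθ − μsinθ = 0.8377 − 0.290×0.5461 = 0.6793.
v² = 88.4 × 9.8 × 0.7890/0.6793 = 1006 m²/s², so v = 31.72 m/s.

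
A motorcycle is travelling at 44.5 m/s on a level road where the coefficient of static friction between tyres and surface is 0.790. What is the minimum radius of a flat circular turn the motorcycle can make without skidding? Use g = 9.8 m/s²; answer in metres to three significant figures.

At the limit, μ_s m g = m v²/r, so r_min = v²/(μ_s g) = (44.5)²/(0.790 × 9.8) = 1980/7.742 = 255.8 m.

256 m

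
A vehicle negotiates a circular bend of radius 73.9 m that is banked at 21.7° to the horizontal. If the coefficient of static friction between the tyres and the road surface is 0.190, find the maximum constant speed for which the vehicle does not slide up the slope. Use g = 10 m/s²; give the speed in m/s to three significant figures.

21.7 m/s

At the maximum speed, friction acts down the slope at its limiting value f = μN. Radially (horizontal, toward centre): N sinθ + μN cosθ = mv²/r. Vertically: N cosθ − μN sinθ = mg.
Dividing: v² = r g (sinθ + μcosθ)/(cosθ − μsinθ).
sinθ + μcosθ = 0.3697 + 0.190×0.9291 = 0.5463; cosθ − μsinθ = 0.9291 − 0.190×0.3697 = 0.8589.
v² = 73.9 × 10.0 × 0.5463/0.8589 = 470.0 m²/s², so v = 21.68 m/s.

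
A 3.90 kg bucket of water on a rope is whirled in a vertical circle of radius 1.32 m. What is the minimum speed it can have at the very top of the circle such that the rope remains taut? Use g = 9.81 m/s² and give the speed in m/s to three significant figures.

3.60 m/s

At the highest point the centre is directly below, so both the weight and T act inward: T + mg = mv²/r.
At minimum speed T → 0, so mg = mv_min²/r ⇒ v_min = √(g r) = √(9.81 × 1.32) = 3.598 m/s.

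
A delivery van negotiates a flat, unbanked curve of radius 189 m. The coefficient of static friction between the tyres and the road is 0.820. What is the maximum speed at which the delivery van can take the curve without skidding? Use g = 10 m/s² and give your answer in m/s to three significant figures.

On a flat curve, static friction is the only horizontal force, so it must supply the full centripetal force: μ_s m g = m v²/r.
Mass cancels: v_max = √(μ_s g r) = √(0.820 × 10.0 × 189) = √1550 = 39.37 m/s.

39.4 m/s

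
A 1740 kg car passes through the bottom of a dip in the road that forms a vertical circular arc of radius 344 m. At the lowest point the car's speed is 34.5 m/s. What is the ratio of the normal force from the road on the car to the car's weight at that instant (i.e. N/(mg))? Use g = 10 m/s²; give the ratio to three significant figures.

At the bottom, N − mg = mv²/r, so N = m(v²/r + g) and N/(mg) = v²/(rg) + 1 = (34.5)²/(344 × 10.0) + 1 = 0.3460 + 1 = 1.346.

1.35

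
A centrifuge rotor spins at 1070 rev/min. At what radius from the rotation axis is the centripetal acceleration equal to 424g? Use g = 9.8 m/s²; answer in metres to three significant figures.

0.331 m

ω = 1070 rev/min × 2π/60 = 112.1 rad/s.
a_c = ω²r = 424g ⇒ r = 424 × 9.8 / (112.1)² = 4155/12560 = 0.3310 m.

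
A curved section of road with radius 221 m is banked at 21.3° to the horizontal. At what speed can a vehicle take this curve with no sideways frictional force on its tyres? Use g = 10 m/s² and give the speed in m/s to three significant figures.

On a frictionless banked curve, N sinθ = mv²/r and N cosθ = mg, so tanθ = v²/(rg).
v = √(r g tanθ) = √(221 × 10.0 × tan 21.3°) = √(221 × 10.0 × 0.3899) = √861.6 = 29.35 m/s.

29.4 m/s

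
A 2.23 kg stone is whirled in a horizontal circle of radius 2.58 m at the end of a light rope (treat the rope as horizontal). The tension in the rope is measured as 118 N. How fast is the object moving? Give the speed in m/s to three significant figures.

11.7 m/s

T = m v²/r ⇒ v = √(T r / m) = √(118 × 2.58 / 2.23) = √136.5 = 11.68 m/s.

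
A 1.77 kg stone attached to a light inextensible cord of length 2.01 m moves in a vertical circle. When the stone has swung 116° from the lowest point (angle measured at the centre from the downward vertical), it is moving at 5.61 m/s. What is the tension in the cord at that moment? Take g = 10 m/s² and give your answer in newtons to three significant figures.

20.0 N

Take the radial direction toward the centre of the circle as positive. The component of the weight along the string toward the centre is −mg cos φ (φ measured from the bottom), so Newton's second law along the string gives T − mg cos φ = m v²/r.
cos 116° = -0.4384, so T = m(v²/r + g cos φ) = 1.77 × ((5.61)²/2.01 + 10.0 × -0.4384) = 1.77 × (15.66 + (-4.384)) = 1.77 × 11.27 = 19.96 N.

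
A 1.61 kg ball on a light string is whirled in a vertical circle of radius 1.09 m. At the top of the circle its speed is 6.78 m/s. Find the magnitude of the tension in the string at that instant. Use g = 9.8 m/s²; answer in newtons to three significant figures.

At the top, both T and the weight mg point inward (toward the centre), so T + mg = mv²/r.
T = m(v²/r − g) = 1.61 × ((6.78)²/1.09 − 9.8) = 1.61 × (42.17 − 9.8) = 1.61 × 32.37 = 52.12 N.

52.1 N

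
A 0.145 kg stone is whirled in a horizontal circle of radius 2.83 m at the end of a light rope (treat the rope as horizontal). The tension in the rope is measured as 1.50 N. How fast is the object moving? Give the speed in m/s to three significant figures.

5.41 m/s

T = m v²/r ⇒ v = √(T r / m) = √(1.50 × 2.83 / 0.145) = √29.28 = 5.411 m/s.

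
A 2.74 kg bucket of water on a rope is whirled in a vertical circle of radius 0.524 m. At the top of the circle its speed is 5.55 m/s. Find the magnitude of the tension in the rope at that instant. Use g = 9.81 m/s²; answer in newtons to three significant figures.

At the top, both T and the weight mg point inward (toward the centre), so T + mg = mv²/r.
T = m(v²/r − g) = 2.74 × ((5.55)²/0.524 − 9.81) = 2.74 × (58.78 − 9.81) = 2.74 × 48.97 = 134.2 N.

134 N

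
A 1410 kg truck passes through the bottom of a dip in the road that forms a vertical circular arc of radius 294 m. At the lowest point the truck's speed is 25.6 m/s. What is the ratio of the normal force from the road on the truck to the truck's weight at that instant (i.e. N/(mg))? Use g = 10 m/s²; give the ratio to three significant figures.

At the bottom, N − mg = mv²/r, so N = m(v²/r + g) and N/(mg) = v²/(rg) + 1 = (25.6)²/(294 × 10.0) + 1 = 0.2229 + 1 = 1.223.

1.22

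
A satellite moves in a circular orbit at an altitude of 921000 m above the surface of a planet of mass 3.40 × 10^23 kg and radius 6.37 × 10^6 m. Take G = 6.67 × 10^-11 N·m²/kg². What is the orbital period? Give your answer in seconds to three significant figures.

26000 s

r = R + h = 6.37 × 10^6 + 921000 = 7.291 × 10^6 m. Gravity provides the centripetal force: G M m / r² = m v² / r ⇒ v = √(GM/r) = 1764 m/s.
T = 2πr/v = 2π × 7.291 × 10^6 / 1764 = 25980 s.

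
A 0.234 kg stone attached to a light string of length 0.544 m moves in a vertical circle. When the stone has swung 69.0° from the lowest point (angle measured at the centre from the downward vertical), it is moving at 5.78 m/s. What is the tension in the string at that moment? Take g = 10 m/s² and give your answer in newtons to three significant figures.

15.2 N

Take the radial direction toward the centre of the circle as positive. The component of the weight along the string toward the centre is −mg cos φ (φ measured from the bottom), so Newton's second law along the string gives T − mg cos φ = m v²/r.
cos 69.0° = 0.3584, so T = m(v²/r + g cos φ) = 0.234 × ((5.78)²/0.544 + 10.0 × 0.3584) = 0.234 × (61.41 + (3.584)) = 0.234 × 65.00 = 15.21 N.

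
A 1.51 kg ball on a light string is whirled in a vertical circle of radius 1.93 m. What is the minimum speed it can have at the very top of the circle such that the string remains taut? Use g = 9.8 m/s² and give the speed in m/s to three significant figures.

At the highest point the centre is directly below, so both the weight and T act inward: T + mg = mv²/r.
At minimum speed T → 0, so mg = mv_min²/r ⇒ v_min = √(g r) = √(9.8 × 1.93) = 4.349 m/s.

4.35 m/s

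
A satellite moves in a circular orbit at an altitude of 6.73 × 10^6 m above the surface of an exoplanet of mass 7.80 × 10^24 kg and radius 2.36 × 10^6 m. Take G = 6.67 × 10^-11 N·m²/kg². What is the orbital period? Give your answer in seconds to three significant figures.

7550 s

r = R + h = 2.36 × 10^6 + 6.73 × 10^6 = 9.090 × 10^6 m. Gravity provides the centripetal force: G M m / r² = m v² / r ⇒ v = √(GM/r) = 7565 m/s.
T = 2πr/v = 2π × 9.090 × 10^6 / 7565 = 7549 s.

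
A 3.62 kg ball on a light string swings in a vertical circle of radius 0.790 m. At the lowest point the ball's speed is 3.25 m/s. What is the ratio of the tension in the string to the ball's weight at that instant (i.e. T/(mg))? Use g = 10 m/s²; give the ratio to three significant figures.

At the bottom, T − mg = mv²/r, so T = m(v²/r + g) and T/(mg) = v²/(rg) + 1 = (3.25)²/(0.790 × 10.0) + 1 = 1.337 + 1 = 2.337.

2.34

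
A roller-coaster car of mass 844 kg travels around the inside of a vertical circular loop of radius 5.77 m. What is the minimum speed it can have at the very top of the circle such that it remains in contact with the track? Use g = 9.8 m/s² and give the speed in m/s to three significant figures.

At the highest point the centre is directly below, so both the weight and N act inward: N + mg = mv²/r.
At minimum speed N → 0, so mg = mv_min²/r ⇒ v_min = √(g r) = √(9.8 × 5.77) = 7.520 m/s.

7.52 m/s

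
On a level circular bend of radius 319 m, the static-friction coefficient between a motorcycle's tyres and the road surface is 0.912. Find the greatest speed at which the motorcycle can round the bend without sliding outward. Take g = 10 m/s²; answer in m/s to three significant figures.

53.9 m/s

The only inward force on a level bend is static friction, so at the limit f_s = μ_s N = μ_s m g = m v²/r.
Mass cancels: v_max = √(μ_s g r) = √(0.912 × 10.0 × 319) = √2909 = 53.94 m/s.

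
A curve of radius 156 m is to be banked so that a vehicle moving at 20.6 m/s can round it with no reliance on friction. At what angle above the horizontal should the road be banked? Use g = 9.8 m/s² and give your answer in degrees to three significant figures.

With no friction, the horizontal component of the normal force provides the centripetal force: N sinθ = mv²/r, while N cosθ = mg vertically.
Dividing: tanθ = v²/(r g) = (20.6)²/(156 × 9.8) = 424.4/1529 = 0.2776.
θ = arctan(0.2776) = 15.51°.

15.5°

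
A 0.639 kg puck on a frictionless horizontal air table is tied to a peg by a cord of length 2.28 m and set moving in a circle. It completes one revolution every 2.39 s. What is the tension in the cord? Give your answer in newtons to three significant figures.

v = 2πr/T = 2π × 2.28/2.39 = 5.994 m/s.
The tension is the only horizontal force, so it supplies the full centripetal force: T = m v²/r = 0.639 × (5.994)²/2.28 = 0.639 × 35.93/2.28 = 10.07 N.

10.1 N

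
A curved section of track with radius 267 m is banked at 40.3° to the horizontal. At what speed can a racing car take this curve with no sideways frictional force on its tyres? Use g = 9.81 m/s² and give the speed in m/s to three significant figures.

47.1 m/s

On a frictionless banked curve, N sinθ = mv²/r and N cosθ = mg, so tanθ = v²/(rg).
v = √(r g tanθ) = √(267 × 9.81 × tan 40.3°) = √(267 × 9.81 × 0.8481) = √2221 = 47.13 m/s.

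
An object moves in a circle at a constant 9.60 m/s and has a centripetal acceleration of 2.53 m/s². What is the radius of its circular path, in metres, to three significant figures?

a_c = v²/r ⇒ r = v²/a_c = (9.60)²/2.53 = 92.16/2.53 = 36.43 m.

36.4 m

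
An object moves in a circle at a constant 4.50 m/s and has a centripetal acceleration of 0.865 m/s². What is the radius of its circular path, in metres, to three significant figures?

a_c = v²/r ⇒ r = v²/a_c = (4.50)²/0.865 = 20.25/0.865 = 23.41 m.

23.4 m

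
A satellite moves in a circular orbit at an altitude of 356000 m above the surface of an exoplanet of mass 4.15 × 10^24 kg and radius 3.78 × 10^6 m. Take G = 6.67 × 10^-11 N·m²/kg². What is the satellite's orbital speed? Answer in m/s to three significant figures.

8180 m/s

Orbital radius r = R + h = 3.78 × 10^6 + 356000 = 4.136 × 10^6 m.
Gravity supplies the centripetal force: G M m / r² = m v² / r, so v = √(GM/r).
v = √(6.67 × 10^-11 × 4.15 × 10^24 / 4.136 × 10^6) = √(6.693 × 10^7) = 8181 m/s.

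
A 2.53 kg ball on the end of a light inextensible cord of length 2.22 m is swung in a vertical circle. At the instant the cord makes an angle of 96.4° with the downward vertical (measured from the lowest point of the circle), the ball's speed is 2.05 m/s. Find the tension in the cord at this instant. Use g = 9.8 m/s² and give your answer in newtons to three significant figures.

Take the radial direction toward the centre of the circle as positive. The component of the weight along the string toward the centre is −mg cos φ (φ measured from the bottom), so Newton's second law along the string gives T − mg cos φ = m v²/r.
cos 96.4° = -0.1115, so T = m(v²/r + g cos φ) = 2.53 × ((2.05)²/2.22 + 9.8 × -0.1115) = 2.53 × (1.893 + (-1.092)) = 2.53 × 0.8006 = 2.026 N.

2.03 N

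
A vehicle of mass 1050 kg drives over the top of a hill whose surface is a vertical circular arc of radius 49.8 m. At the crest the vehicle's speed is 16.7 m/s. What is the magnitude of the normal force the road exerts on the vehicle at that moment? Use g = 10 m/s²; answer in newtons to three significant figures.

4620 N

At the crest the centripetal acceleration points downward (toward the centre of the arc), so mg − N = mv²/r.
N = m(g − v²/r) = 1050 × (10.0 − (16.7)²/49.8) = 1050 × (10.0 − 5.600) = 1050 × 4.400 = 4620 N.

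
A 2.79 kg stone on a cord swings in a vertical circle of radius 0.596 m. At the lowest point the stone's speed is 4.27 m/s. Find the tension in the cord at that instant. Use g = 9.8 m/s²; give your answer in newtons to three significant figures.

At the lowest point, T points up (toward the centre) and the weight mg points down (away from the centre), so the net inward force is T − mg = mv²/r.
T = m(v²/r + g) = 2.79 × ((4.27)²/0.596 + 9.8) = 2.79 × (30.59 + 9.8) = 2.79 × 40.39 = 112.7 N.

113 N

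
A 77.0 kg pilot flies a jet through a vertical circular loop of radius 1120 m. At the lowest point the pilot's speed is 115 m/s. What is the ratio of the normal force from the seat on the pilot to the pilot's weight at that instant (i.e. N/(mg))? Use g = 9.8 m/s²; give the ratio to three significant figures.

At the bottom, N − mg = mv²/r, so N = m(v²/r + g) and N/(mg) = v²/(rg) + 1 = (115)²/(1120 × 9.8) + 1 = 1.205 + 1 = 2.205.

2.20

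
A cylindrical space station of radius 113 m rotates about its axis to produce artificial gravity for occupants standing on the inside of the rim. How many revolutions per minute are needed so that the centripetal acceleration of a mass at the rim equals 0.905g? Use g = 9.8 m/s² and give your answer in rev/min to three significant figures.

2.68 rev/min

Require ω²r = 0.905g, so ω = √(0.905 × 9.8/113) = 0.2802 rad/s.
In rev/min: ω × 60/(2π) = 0.2802 × 60/(2π) = 2.675 rev/min.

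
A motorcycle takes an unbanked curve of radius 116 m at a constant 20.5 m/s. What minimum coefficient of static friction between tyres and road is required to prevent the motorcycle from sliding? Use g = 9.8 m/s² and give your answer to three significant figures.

0.370

Friction provides the centripetal force: μ_s m g = m v²/r, so μ_s = v²/(g r) = (20.50)²/(9.8 × 116) = 420.2/1137 = 0.3697.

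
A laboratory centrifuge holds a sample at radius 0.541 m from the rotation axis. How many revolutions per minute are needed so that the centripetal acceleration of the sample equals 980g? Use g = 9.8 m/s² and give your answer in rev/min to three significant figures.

1270 rev/min

Require ω²r = 980g, so ω = √(980 × 9.8/0.541) = 133.2 rad/s.
In rev/min: ω × 60/(2π) = 133.2 × 60/(2π) = 1272 rev/min.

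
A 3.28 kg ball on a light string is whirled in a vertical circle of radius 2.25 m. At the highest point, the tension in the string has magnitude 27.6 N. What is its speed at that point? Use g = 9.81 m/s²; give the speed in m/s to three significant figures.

6.40 m/s

At the top, T + mg = mv²/r, so v = √(r(T/m + g)) = √(2.25 × (27.6/3.28 + 9.81)) = √(2.25 × 18.22) = √41.01 = 6.404 m/s.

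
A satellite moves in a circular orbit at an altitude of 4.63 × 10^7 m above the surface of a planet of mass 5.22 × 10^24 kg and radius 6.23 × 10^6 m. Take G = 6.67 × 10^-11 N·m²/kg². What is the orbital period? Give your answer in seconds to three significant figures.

r = R + h = 6.23 × 10^6 + 4.63 × 10^7 = 5.253 × 10^7 m. Gravity provides the centripetal force: G M m / r² = m v² / r ⇒ v = √(GM/r) = 2575 m/s.
T = 2πr/v = 2π × 5.253 × 10^7 / 2575 = 128200 s.

128000 s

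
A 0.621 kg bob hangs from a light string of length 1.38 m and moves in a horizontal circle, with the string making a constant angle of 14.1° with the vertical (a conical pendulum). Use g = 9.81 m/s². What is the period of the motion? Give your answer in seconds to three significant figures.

2.32 s

r = L sinθ = 0.3362 m. From T sinθ = mω²r and T cosθ = mg: tanθ = ω²r/g, so ω² = g tanθ / r = g/(L cosθ).
ω = √(g/(L cosθ)) = √(9.81/(1.38 × 0.9699)) = √7.330 = 2.707 rad/s.
Period = 2π/ω = 2.321 s.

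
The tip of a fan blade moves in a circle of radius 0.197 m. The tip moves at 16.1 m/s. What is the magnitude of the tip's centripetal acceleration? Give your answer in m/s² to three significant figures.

a_c = v²/r = (16.10)²/0.197 = 259.2/0.197 = 1316 m/s².

1320 m/s²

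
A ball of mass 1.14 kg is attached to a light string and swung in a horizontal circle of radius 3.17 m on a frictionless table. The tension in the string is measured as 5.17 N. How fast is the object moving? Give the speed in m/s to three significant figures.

3.79 m/s

T = m v²/r ⇒ v = √(T r / m) = √(5.17 × 3.17 / 1.14) = √14.38 = 3.792 m/s.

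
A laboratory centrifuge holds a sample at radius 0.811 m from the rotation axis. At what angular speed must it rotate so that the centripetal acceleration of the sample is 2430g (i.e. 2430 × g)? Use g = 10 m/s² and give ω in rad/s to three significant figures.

173 rad/s

Centripetal acceleration a_c = ω²r. Setting ω²r = 2430g:
ω = √(2430g / r) = √(2430 × 10.0 / 0.811) = √29960 = 173.1 rad/s.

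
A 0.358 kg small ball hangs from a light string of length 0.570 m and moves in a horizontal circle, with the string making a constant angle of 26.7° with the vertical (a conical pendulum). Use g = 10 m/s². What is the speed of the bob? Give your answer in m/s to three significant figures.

1.13 m/s

The radius of the circle is r = L sinθ = 0.570 × sin 26.7° = 0.2561 m.
Horizontally T sinθ = mv²/r and vertically T cosθ = mg, so tanθ = v²/(rg).
v = √(r g tanθ) = √(0.2561 × 10.0 × 0.5029) = √1.288 = 1.135 m/s.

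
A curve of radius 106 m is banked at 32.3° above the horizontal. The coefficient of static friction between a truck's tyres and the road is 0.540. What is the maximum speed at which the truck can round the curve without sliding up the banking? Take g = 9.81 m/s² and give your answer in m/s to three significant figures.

43.0 m/s

At the maximum speed, friction acts down the slope at its limiting value f = μN. Radially (horizontal, toward centre): N sinθ + μN cosθ = mv²/r. Vertically: N cosθ − μN sinθ = mg.
Dividing: v² = r g (sinθ + μcosθ)/(cosθ − μsinθ).
sinθ + μcosθ = 0.5344 + 0.540×0.8453 = 0.9908; cosθ − μsinθ = 0.8453 − 0.540×0.5344 = 0.5567.
v² = 106 × 9.81 × 0.9908/0.5567 = 1851 m²/s², so v = 43.02 m/s.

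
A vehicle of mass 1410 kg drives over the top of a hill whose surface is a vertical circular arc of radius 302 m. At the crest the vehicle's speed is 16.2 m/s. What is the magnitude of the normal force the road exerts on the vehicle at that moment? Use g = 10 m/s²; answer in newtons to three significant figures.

12900 N

At the crest the centripetal acceleration points downward (toward the centre of the arc), so mg − N = mv²/r.
N = m(g − v²/r) = 1410 × (10.0 − (16.2)²/302) = 1410 × (10.0 − 0.8690) = 1410 × 9.131 = 12870 N.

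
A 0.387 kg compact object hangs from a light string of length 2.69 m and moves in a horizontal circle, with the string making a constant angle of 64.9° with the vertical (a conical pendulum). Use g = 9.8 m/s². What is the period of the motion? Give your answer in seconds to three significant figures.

r = L sinθ = 2.436 m. From T sinθ = mω²r and T cosθ = mg: tanθ = ω²r/g, so ω² = g tanθ / r = g/(L cosθ).
ω = √(g/(L cosθ)) = √(9.8/(2.69 × 0.4242)) = √8.588 = 2.931 rad/s.
Period = 2π/ω = 2.144 s.

2.14 s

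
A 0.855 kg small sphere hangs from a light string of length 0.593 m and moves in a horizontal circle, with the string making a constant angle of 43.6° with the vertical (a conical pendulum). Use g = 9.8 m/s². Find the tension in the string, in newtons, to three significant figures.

Vertically the bob has no acceleration, so T cosθ = mg.
T = mg/cosθ = 0.855 × 9.8 / cos 43.6° = 8.379/0.7242 = 11.57 N.

11.6 N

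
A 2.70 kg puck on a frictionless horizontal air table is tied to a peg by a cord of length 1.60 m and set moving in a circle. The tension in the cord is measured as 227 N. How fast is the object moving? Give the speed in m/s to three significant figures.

11.6 m/s

T = m v²/r ⇒ v = √(T r / m) = √(227 × 1.60 / 2.70) = √134.5 = 11.60 m/s.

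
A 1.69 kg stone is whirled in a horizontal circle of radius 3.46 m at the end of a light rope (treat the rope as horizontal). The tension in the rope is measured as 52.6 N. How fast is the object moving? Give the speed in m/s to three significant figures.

T = m v²/r ⇒ v = √(T r / m) = √(52.6 × 3.46 / 1.69) = √107.7 = 10.38 m/s.

10.4 m/s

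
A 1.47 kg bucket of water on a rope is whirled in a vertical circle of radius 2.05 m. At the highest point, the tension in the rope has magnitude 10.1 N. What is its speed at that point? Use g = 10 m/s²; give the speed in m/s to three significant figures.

5.88 m/s

At the top, T + mg = mv²/r, so v = √(r(T/m + g)) = √(2.05 × (10.1/1.47 + 10.0)) = √(2.05 × 16.87) = √34.59 = 5.881 m/s.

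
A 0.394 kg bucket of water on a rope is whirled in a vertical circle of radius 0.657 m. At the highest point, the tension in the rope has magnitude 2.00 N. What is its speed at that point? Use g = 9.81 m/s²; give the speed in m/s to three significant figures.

At the top, T + mg = mv²/r, so v = √(r(T/m + g)) = √(0.657 × (2.00/0.394 + 9.81)) = √(0.657 × 14.89) = √9.780 = 3.127 m/s.

3.13 m/s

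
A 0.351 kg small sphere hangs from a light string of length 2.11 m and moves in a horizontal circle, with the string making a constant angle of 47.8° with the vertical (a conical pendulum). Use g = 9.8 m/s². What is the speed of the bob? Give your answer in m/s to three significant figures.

The radius of the circle is r = L sinθ = 2.11 × sin 47.8° = 1.563 m.
Horizontally T sinθ = mv²/r and vertically T cosθ = mg, so tanθ = v²/(rg).
v = √(r g tanθ) = √(1.563 × 9.8 × 1.103) = √16.89 = 4.110 m/s.

4.11 m/s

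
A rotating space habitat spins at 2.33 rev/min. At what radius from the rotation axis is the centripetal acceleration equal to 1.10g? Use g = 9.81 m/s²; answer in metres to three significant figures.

ω = 2.33 rev/min × 2π/60 = 0.2440 rad/s.
a_c = ω²r = 1.10g ⇒ r = 1.10 × 9.81 / (0.2440)² = 10.79/0.05953 = 181.3 m.

181 m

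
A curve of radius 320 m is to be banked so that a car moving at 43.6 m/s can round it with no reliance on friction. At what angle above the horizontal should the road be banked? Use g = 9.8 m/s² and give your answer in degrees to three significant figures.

31.2°

With no friction, the horizontal component of the normal force provides the centripetal force: N sinθ = mv²/r, while N cosθ = mg vertically.
Dividing: tanθ = v²/(r g) = (43.6)²/(320 × 9.8) = 1901/3136 = 0.6062.
θ = arctan(0.6062) = 31.22°.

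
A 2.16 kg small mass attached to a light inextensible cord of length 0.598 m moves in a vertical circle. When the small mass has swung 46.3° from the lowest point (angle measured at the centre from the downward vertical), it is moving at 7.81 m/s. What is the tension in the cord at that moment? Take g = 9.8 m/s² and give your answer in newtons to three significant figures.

235 N

Take the radial direction toward the centre of the circle as positive. The component of the weight along the string toward the centre is −mg cos φ (φ measured from the bottom), so Newton's second law along the string gives T − mg cos φ = m v²/r.
cos 46.3° = 0.6909, so T = m(v²/r + g cos φ) = 2.16 × ((7.81)²/0.598 + 9.8 × 0.6909) = 2.16 × (102.0 + (6.771)) = 2.16 × 108.8 = 234.9 N.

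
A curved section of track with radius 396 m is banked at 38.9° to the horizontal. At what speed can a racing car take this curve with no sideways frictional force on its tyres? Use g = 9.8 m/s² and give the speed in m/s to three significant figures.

On a frictionless banked curve, N sinθ = mv²/r and N cosθ = mg, so tanθ = v²/(rg).
v = √(r g tanθ) = √(396 × 9.8 × tan 38.9°) = √(396 × 9.8 × 0.8069) = √3131 = 55.96 m/s.

56.0 m/s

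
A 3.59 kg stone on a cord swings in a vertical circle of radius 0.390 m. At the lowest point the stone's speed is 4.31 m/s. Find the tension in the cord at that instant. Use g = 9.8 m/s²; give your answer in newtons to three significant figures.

At the lowest point, T points up (toward the centre) and the weight mg points down (away from the centre), so the net inward force is T − mg = mv²/r.
T = m(v²/r + g) = 3.59 × ((4.31)²/0.390 + 9.8) = 3.59 × (47.63 + 9.8) = 3.59 × 57.43 = 206.2 N.

206 N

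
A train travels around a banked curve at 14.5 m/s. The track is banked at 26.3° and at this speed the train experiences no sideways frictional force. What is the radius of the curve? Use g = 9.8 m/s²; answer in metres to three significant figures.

43.4 m

Frictionless banking: tanθ = v²/(rg), so r = v²/(g tanθ).
r = (14.5)²/(9.8 × tan 26.3°) = 210.2/(9.8 × 0.4942) = 210.2/4.843 = 43.41 m.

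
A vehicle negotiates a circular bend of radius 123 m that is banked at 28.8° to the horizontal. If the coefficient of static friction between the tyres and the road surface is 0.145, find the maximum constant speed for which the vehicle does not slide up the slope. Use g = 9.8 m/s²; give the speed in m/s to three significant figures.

30.2 m/s

At the maximum speed, friction acts down the slope at its limiting value f = μN. Radially (horizontal, toward centre): N sinθ + μN cosθ = mv²/r. Vertically: N cosθ − μN sinθ = mg.
Dividing: v² = r g (sinθ + μcosθ)/(cosθ − μsinθ).
sinθ + μcosθ = 0.4818 + 0.145×0.8763 = 0.6088; cosθ − μsinθ = 0.8763 − 0.145×0.4818 = 0.8065.
v² = 123 × 9.8 × 0.6088/0.8065 = 910.0 m²/s², so v = 30.17 m/s.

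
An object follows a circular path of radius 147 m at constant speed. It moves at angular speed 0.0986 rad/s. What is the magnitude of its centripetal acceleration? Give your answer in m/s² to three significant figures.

1.43 m/s²

v = ωr = 0.0986 × 147 = 14.49 m/s.
a_c = v²/r = (14.49)²/147 = 210.1/147 = 1.429 m/s².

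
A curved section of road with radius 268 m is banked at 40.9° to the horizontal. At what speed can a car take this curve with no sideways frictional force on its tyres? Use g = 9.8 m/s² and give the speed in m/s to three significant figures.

47.7 m/s

On a frictionless banked curve, N sinθ = mv²/r and N cosθ = mg, so tanθ = v²/(rg).
v = √(r g tanθ) = √(268 × 9.8 × tan 40.9°) = √(268 × 9.8 × 0.8662) = √2275 = 47.70 m/s.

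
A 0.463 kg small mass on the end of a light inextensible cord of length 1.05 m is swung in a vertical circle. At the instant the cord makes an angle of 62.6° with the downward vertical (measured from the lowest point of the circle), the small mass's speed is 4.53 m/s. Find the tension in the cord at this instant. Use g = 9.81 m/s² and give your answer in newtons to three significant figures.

Take the radial direction toward the centre of the circle as positive. The component of the weight along the string toward the centre is −mg cos φ (φ measured from the bottom), so Newton's second law along the string gives T − mg cos φ = m v²/r.
cos 62.6° = 0.4602, so T = m(v²/r + g cos φ) = 0.463 × ((4.53)²/1.05 + 9.81 × 0.4602) = 0.463 × (19.54 + (4.515)) = 0.463 × 24.06 = 11.14 N.

11.1 N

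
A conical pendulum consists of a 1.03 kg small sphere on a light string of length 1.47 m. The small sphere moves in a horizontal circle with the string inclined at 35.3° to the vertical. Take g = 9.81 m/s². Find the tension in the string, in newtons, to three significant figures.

Vertically the bob has no acceleration, so T cosθ = mg.
T = mg/cosθ = 1.03 × 9.81 / cos 35.3° = 10.10/0.8161 = 12.38 N.

12.4 N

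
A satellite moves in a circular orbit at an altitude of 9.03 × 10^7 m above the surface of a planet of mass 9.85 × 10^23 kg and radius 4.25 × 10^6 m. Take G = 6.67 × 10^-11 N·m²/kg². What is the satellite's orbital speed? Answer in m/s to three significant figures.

834 m/s

Orbital radius r = R + h = 4.25 × 10^6 + 9.03 × 10^7 = 9.455 × 10^7 m.
Gravity supplies the centripetal force: G M m / r² = m v² / r, so v = √(GM/r).
v = √(6.67 × 10^-11 × 9.85 × 10^23 / 9.455 × 10^7) = √(694900) = 833.6 m/s.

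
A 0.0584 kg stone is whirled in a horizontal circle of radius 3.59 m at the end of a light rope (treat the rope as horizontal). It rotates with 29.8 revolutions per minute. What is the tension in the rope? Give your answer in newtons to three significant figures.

ω = 29.8 rev/min × 2π/60 = 3.121 rad/s, so v = ωr = 3.121 × 3.59 = 11.20 m/s.
The tension is the only horizontal force, so it supplies the full centripetal force: T = m v²/r = 0.0584 × (11.20)²/3.59 = 0.0584 × 125.5/3.59 = 2.042 N.

2.04 N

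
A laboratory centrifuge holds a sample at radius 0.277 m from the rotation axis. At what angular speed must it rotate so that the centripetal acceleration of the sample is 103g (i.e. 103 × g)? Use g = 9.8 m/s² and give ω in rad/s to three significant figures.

60.4 rad/s

Centripetal acceleration a_c = ω²r. Setting ω²r = 103g:
ω = √(103g / r) = √(103 × 9.8 / 0.277) = √3644 = 60.37 rad/s.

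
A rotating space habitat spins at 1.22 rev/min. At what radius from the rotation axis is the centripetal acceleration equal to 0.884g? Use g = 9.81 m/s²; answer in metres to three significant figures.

531 m

ω = 1.22 rev/min × 2π/60 = 0.1278 rad/s.
a_c = ω²r = 0.884g ⇒ r = 0.884 × 9.81 / (0.1278)² = 8.672/0.01632 = 531.3 m.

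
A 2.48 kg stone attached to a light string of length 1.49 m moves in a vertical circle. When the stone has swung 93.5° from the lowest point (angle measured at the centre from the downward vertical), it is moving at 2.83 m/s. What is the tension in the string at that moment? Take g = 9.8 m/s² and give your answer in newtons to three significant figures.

11.8 N

Take the radial direction toward the centre of the circle as positive. The component of the weight along the string toward the centre is −mg cos φ (φ measured from the bottom), so Newton's second law along the string gives T − mg cos φ = m v²/r.
cos 93.5° = -0.06105, so T = m(v²/r + g cos φ) = 2.48 × ((2.83)²/1.49 + 9.8 × -0.06105) = 2.48 × (5.375 + (-0.5983)) = 2.48 × 4.777 = 11.85 N.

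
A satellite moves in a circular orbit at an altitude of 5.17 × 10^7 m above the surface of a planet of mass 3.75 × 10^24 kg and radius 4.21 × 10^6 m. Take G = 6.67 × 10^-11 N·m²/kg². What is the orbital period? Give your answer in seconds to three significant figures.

r = R + h = 4.21 × 10^6 + 5.17 × 10^7 = 5.591 × 10^7 m. Gravity provides the centripetal force: G M m / r² = m v² / r ⇒ v = √(GM/r) = 2115 m/s.
T = 2πr/v = 2π × 5.591 × 10^7 / 2115 = 166100 s.

166000 s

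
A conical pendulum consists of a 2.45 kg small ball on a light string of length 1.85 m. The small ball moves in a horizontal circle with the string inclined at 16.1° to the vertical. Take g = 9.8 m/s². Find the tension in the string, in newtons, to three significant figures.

25.0 N

Vertically the bob has no acceleration, so T cosθ = mg.
T = mg/cosθ = 2.45 × 9.8 / cos 16.1° = 24.01/0.9608 = 24.99 N.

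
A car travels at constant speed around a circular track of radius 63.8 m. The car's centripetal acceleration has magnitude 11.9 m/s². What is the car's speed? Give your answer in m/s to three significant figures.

a_c = v²/r ⇒ v = √(a_c · r) = √(11.9 × 63.8) = √759.2 = 27.55 m/s.

27.6 m/s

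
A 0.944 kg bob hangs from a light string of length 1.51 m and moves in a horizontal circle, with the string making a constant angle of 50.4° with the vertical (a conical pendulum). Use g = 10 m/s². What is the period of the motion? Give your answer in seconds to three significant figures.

r = L sinθ = 1.163 m. From T sinθ = mω²r and T cosθ = mg: tanθ = ω²r/g, so ω² = g tanθ / r = g/(L cosθ).
ω = √(g/(L cosθ)) = √(10.0/(1.51 × 0.6374)) = √10.39 = 3.223 rad/s.
Period = 2π/ω = 1.949 s.

1.95 s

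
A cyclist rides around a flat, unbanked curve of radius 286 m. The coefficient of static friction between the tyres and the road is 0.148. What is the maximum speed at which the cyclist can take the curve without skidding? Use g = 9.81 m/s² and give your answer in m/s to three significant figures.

Friction provides the centripetal force on a flat curve. At maximum speed it is at its limiting value: μ_s m g = m v²/r.
Mass cancels: v_max = √(μ_s g r) = √(0.148 × 9.81 × 286) = √415.2 = 20.38 m/s.

20.4 m/s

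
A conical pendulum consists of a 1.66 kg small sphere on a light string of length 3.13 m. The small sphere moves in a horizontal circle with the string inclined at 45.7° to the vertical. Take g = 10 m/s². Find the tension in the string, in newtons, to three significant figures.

23.8 N

Vertically the bob has no acceleration, so T cosθ = mg.
T = mg/cosθ = 1.66 × 10.0 / cos 45.7° = 16.60/0.6984 = 23.77 N.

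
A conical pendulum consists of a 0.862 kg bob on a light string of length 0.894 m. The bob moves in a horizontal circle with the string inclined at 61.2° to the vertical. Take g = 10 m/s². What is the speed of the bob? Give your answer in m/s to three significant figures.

The radius of the circle is r = L sinθ = 0.894 × sin 61.2° = 0.7834 m.
Horizontally T sinθ = mv²/r and vertically T cosθ = mg, so tanθ = v²/(rg).
v = √(r g tanθ) = √(0.7834 × 10.0 × 1.819) = √14.25 = 3.775 m/s.

3.77 m/s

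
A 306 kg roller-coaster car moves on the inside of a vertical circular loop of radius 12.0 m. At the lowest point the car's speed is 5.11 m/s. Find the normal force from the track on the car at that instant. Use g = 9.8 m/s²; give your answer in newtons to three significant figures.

3660 N

At the lowest point, N points up (toward the centre) and the weight mg points down (away from the centre), so the net inward force is N − mg = mv²/r.
N = m(v²/r + g) = 306 × ((5.11)²/12.0 + 9.8) = 306 × (2.176 + 9.8) = 306 × 11.98 = 3665 N.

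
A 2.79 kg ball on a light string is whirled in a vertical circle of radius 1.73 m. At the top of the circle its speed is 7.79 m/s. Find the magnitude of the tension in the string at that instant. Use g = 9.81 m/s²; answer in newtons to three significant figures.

70.5 N

At the top, both T and the weight mg point inward (toward the centre), so T + mg = mv²/r.
T = m(v²/r − g) = 2.79 × ((7.79)²/1.73 − 9.81) = 2.79 × (35.08 − 9.81) = 2.79 × 25.27 = 70.50 N.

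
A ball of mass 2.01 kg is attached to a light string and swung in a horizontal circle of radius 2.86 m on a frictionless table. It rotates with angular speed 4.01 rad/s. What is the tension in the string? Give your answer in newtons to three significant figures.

92.4 N

v = ωr = 4.01 × 2.86 = 11.47 m/s.
The tension is the only horizontal force, so it supplies the full centripetal force: T = m v²/r = 2.01 × (11.47)²/2.86 = 2.01 × 131.5/2.86 = 92.44 N.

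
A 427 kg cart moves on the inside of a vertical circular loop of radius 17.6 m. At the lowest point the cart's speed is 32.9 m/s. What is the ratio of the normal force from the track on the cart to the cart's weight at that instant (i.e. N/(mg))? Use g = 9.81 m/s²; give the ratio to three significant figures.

At the bottom, N − mg = mv²/r, so N = m(v²/r + g) and N/(mg) = v²/(rg) + 1 = (32.9)²/(17.6 × 9.81) + 1 = 6.269 + 1 = 7.269.

7.27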